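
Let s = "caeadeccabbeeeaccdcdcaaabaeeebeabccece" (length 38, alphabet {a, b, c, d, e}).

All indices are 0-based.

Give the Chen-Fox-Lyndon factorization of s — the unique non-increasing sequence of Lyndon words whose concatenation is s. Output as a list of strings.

emit factor 1: 'c' (i=0, period=1)
emit factor 2: 'ae' (i=1, period=2)
emit factor 3: 'adecc' (i=3, period=5)
emit factor 4: 'abbeeeaccdcdc' (i=8, period=13)
emit factor 5: 'aaabaeeebeabccece' (i=21, period=17)

["c", "ae", "adecc", "abbeeeaccdcdc", "aaabaeeebeabccece"]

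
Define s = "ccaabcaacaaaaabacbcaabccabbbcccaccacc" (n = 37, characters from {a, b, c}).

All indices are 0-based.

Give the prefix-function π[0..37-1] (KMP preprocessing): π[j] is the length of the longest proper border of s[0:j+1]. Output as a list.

[0, 1, 0, 0, 0, 1, 0, 0, 1, 0, 0, 0, 0, 0, 0, 0, 1, 0, 1, 0, 0, 0, 1, 2, 3, 0, 0, 0, 1, 2, 2, 3, 1, 2, 3, 1, 2]

π[0] = 0
j=1 s[j]='c': π[1]=1 (border 'c')
j=2 s[j]='a': k: 1→0; π[2]=0 (border '')
j=3 s[j]='a': π[3]=0 (border '')
j=4 s[j]='b': π[4]=0 (border '')
j=5 s[j]='c': π[5]=1 (border 'c')
j=6 s[j]='a': k: 1→0; π[6]=0 (border '')
j=7 s[j]='a': π[7]=0 (border '')
j=8 s[j]='c': π[8]=1 (border 'c')
j=9 s[j]='a': k: 1→0; π[9]=0 (border '')
j=10 s[j]='a': π[10]=0 (border '')
j=11 s[j]='a': π[11]=0 (border '')
j=12 s[j]='a': π[12]=0 (border '')
j=13 s[j]='a': π[13]=0 (border '')
j=14 s[j]='b': π[14]=0 (border '')
j=15 s[j]='a': π[15]=0 (border '')
j=16 s[j]='c': π[16]=1 (border 'c')
j=17 s[j]='b': k: 1→0; π[17]=0 (border '')
j=18 s[j]='c': π[18]=1 (border 'c')
j=19 s[j]='a': k: 1→0; π[19]=0 (border '')
j=20 s[j]='a': π[20]=0 (border '')
j=21 s[j]='b': π[21]=0 (border '')
j=22 s[j]='c': π[22]=1 (border 'c')
j=23 s[j]='c': π[23]=2 (border 'cc')
j=24 s[j]='a': π[24]=3 (border 'cca')
j=25 s[j]='b': k: 3→0; π[25]=0 (border '')
j=26 s[j]='b': π[26]=0 (border '')
j=27 s[j]='b': π[27]=0 (border '')
j=28 s[j]='c': π[28]=1 (border 'c')
j=29 s[j]='c': π[29]=2 (border 'cc')
j=30 s[j]='c': k: 2→1; π[30]=2 (border 'cc')
j=31 s[j]='a': π[31]=3 (border 'cca')
j=32 s[j]='c': k: 3→0; π[32]=1 (border 'c')
j=33 s[j]='c': π[33]=2 (border 'cc')
j=34 s[j]='a': π[34]=3 (border 'cca')
j=35 s[j]='c': k: 3→0; π[35]=1 (border 'c')
j=36 s[j]='c': π[36]=2 (border 'cc')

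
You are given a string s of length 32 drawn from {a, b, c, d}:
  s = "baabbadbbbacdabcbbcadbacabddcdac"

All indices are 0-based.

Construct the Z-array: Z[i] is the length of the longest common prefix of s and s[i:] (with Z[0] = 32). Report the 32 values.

Z[0]=32
i=1: i≥r, start 0; Z[1]=0
i=2: i≥r, start 0; Z[2]=0
i=3: i≥r, start 0; Z[3]=1 grow→box=[3,4)
i=4: i≥r, start 0; Z[4]=2 grow→box=[4,6)
i=5: min(r-i=1, Z[1]=0)=0; Z[5]=0
i=6: i≥r, start 0; Z[6]=0
i=7: i≥r, start 0; Z[7]=1 grow→box=[7,8)
i=8: i≥r, start 0; Z[8]=1 grow→box=[8,9)
i=9: i≥r, start 0; Z[9]=2 grow→box=[9,11)
i=10: min(r-i=1, Z[1]=0)=0; Z[10]=0
i=11: i≥r, start 0; Z[11]=0
i=12: i≥r, start 0; Z[12]=0
i=13: i≥r, start 0; Z[13]=0
i=14: i≥r, start 0; Z[14]=1 grow→box=[14,15)
i=15: i≥r, start 0; Z[15]=0
i=16: i≥r, start 0; Z[16]=1 grow→box=[16,17)
i=17: i≥r, start 0; Z[17]=1 grow→box=[17,18)
i=18: i≥r, start 0; Z[18]=0
i=19: i≥r, start 0; Z[19]=0
i=20: i≥r, start 0; Z[20]=0
i=21: i≥r, start 0; Z[21]=2 grow→box=[21,23)
i=22: min(r-i=1, Z[1]=0)=0; Z[22]=0
i=23: i≥r, start 0; Z[23]=0
i=24: i≥r, start 0; Z[24]=0
i=25: i≥r, start 0; Z[25]=1 grow→box=[25,26)
i=26: i≥r, start 0; Z[26]=0
i=27: i≥r, start 0; Z[27]=0
i=28: i≥r, start 0; Z[28]=0
i=29: i≥r, start 0; Z[29]=0
i=30: i≥r, start 0; Z[30]=0
i=31: i≥r, start 0; Z[31]=0

[32, 0, 0, 1, 2, 0, 0, 1, 1, 2, 0, 0, 0, 0, 1, 0, 1, 1, 0, 0, 0, 2, 0, 0, 0, 1, 0, 0, 0, 0, 0, 0]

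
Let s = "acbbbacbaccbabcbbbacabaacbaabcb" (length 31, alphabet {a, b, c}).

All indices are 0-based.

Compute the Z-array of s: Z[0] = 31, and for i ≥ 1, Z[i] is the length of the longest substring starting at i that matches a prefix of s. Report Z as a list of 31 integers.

[31, 0, 0, 0, 0, 3, 0, 0, 2, 0, 0, 0, 1, 0, 0, 0, 0, 0, 2, 0, 1, 0, 1, 3, 0, 0, 1, 1, 0, 0, 0]

Z[0]=31
i=1: outside box; Z[1]=0
i=2: outside box; Z[2]=0
i=3: outside box; Z[3]=0
i=4: outside box; Z[4]=0
i=5: outside box; Z[5]=3 extend→box=[5,8)
i=6: min(r-i=2, Z[1]=0)=0; Z[6]=0
i=7: min(r-i=1, Z[2]=0)=0; Z[7]=0
i=8: outside box; Z[8]=2 extend→box=[8,10)
i=9: min(r-i=1, Z[1]=0)=0; Z[9]=0
i=10: outside box; Z[10]=0
i=11: outside box; Z[11]=0
i=12: outside box; Z[12]=1 extend→box=[12,13)
i=13: outside box; Z[13]=0
i=14: outside box; Z[14]=0
i=15: outside box; Z[15]=0
i=16: outside box; Z[16]=0
i=17: outside box; Z[17]=0
i=18: outside box; Z[18]=2 extend→box=[18,20)
i=19: min(r-i=1, Z[1]=0)=0; Z[19]=0
i=20: outside box; Z[20]=1 extend→box=[20,21)
i=21: outside box; Z[21]=0
i=22: outside box; Z[22]=1 extend→box=[22,23)
i=23: outside box; Z[23]=3 extend→box=[23,26)
i=24: min(r-i=2, Z[1]=0)=0; Z[24]=0
i=25: min(r-i=1, Z[2]=0)=0; Z[25]=0
i=26: outside box; Z[26]=1 extend→box=[26,27)
i=27: outside box; Z[27]=1 extend→box=[27,28)
i=28: outside box; Z[28]=0
i=29: outside box; Z[29]=0
i=30: outside box; Z[30]=0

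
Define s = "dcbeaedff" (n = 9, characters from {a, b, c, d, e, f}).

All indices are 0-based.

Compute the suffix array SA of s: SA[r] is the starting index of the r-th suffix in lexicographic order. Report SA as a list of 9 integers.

[4, 2, 1, 0, 6, 3, 5, 8, 7]

rank | idx | suffix
   0 |   4 | aedff
   1 |   2 | beaedff
   2 |   1 | cbeaedff
   3 |   0 | dcbeaedff
   4 |   6 | dff
   5 |   3 | eaedff
   6 |   5 | edff
   7 |   8 | f
   8 |   7 | ff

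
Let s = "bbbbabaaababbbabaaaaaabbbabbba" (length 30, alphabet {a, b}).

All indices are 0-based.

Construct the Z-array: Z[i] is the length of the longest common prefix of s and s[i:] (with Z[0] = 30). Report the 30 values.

Z[0]=30
i=1: outside box; Z[1]=3 scan→box=[1,4)
i=2: min(r-i=2, Z[1]=3)=2; Z[2]=2
i=3: min(r-i=1, Z[2]=2)=1; Z[3]=1
i=4: outside box; Z[4]=0
i=5: outside box; Z[5]=1 scan→box=[5,6)
i=6: outside box; Z[6]=0
i=7: outside box; Z[7]=0
i=8: outside box; Z[8]=0
i=9: outside box; Z[9]=1 scan→box=[9,10)
i=10: outside box; Z[10]=0
i=11: outside box; Z[11]=3 scan→box=[11,14)
i=12: min(r-i=2, Z[1]=3)=2; Z[12]=2
i=13: min(r-i=1, Z[2]=2)=1; Z[13]=1
i=14: outside box; Z[14]=0
i=15: outside box; Z[15]=1 scan→box=[15,16)
i=16: outside box; Z[16]=0
i=17: outside box; Z[17]=0
i=18: outside box; Z[18]=0
i=19: outside box; Z[19]=0
i=20: outside box; Z[20]=0
i=21: outside box; Z[21]=0
i=22: outside box; Z[22]=3 scan→box=[22,25)
i=23: min(r-i=2, Z[1]=3)=2; Z[23]=2
i=24: min(r-i=1, Z[2]=2)=1; Z[24]=1
i=25: outside box; Z[25]=0
i=26: outside box; Z[26]=3 scan→box=[26,29)
i=27: min(r-i=2, Z[1]=3)=2; Z[27]=2
i=28: min(r-i=1, Z[2]=2)=1; Z[28]=1
i=29: outside box; Z[29]=0

[30, 3, 2, 1, 0, 1, 0, 0, 0, 1, 0, 3, 2, 1, 0, 1, 0, 0, 0, 0, 0, 0, 3, 2, 1, 0, 3, 2, 1, 0]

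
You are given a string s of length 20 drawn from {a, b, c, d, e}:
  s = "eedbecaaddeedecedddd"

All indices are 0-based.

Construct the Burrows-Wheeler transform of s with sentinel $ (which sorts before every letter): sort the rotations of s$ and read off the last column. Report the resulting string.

dcadeededdeaedbdece$d

rank  rotation               last
    0  $eedbecaaddeedecedddd  d
    1  aaddeedecedddd$eedbec  c
    2  addeedecedddd$eedbeca  a
    3  becaaddeedecedddd$eed  d
    4  caaddeedecedddd$eedbe  e
    5  cedddd$eedbecaaddeede  e
    6  d$eedbecaaddeedeceddd  d
    7  dbecaaddeedecedddd$ee  e
    8  dd$eedbecaaddeedecedd  d
    9  ddd$eedbecaaddeedeced  d
   10  dddd$eedbecaaddeedece  e
   11  ddeedecedddd$eedbecaa  a
   12  decedddd$eedbecaaddee  e
   13  deedecedddd$eedbecaad  d
   14  ecaaddeedecedddd$eedb  b
   15  ecedddd$eedbecaaddeed  d
   16  edbecaaddeedecedddd$e  e
   17  edddd$eedbecaaddeedec  c
   18  edecedddd$eedbecaadde  e
   19  eedbecaaddeedecedddd$  $
   20  eedecedddd$eedbecaadd  d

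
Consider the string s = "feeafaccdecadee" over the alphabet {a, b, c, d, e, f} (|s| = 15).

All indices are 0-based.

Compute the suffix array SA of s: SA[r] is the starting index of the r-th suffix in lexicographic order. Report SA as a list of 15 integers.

[5, 11, 3, 10, 6, 7, 8, 12, 14, 2, 9, 13, 1, 4, 0]

rank→(start, suffix):
  0 → (5, 'accdecadee')
  1 → (11, 'adee')
  2 → (3, 'afaccdecadee')
  3 → (10, 'cadee')
  4 → (6, 'ccdecadee')
  5 → (7, 'cdecadee')
  6 → (8, 'decadee')
  7 → (12, 'dee')
  8 → (14, 'e')
  9 → (2, 'eafaccdecadee')
  10 → (9, 'ecadee')
  11 → (13, 'ee')
  12 → (1, 'eeafaccdecadee')
  13 → (4, 'faccdecadee')
  14 → (0, 'feeafaccdecadee')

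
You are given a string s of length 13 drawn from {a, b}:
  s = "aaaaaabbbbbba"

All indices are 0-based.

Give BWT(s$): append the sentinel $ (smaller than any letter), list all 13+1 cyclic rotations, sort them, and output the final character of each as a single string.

rank  rotation        last
    0  $aaaaaabbbbbba  a
    1  a$aaaaaabbbbbb  b
    2  aaaaaabbbbbba$  $
    3  aaaaabbbbbba$a  a
    4  aaaabbbbbba$aa  a
    5  aaabbbbbba$aaa  a
    6  aabbbbbba$aaaa  a
    7  abbbbbba$aaaaa  a
    8  ba$aaaaaabbbbb  b
    9  bba$aaaaaabbbb  b
   10  bbba$aaaaaabbb  b
   11  bbbba$aaaaaabb  b
   12  bbbbba$aaaaaab  b
   13  bbbbbba$aaaaaa  a

ab$aaaaabbbbba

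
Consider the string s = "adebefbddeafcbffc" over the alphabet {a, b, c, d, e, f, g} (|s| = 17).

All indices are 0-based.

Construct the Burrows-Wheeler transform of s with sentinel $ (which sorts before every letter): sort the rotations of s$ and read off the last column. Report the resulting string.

c$efecffbdaddbefab

rank  rotation            last
    0  $adebefbddeafcbffc  c
    1  adebefbddeafcbffc$  $
    2  afcbffc$adebefbdde  e
    3  bddeafcbffc$adebef  f
    4  befbddeafcbffc$ade  e
    5  bffc$adebefbddeafc  c
    6  c$adebefbddeafcbff  f
    7  cbffc$adebefbddeaf  f
    8  ddeafcbffc$adebefb  b
    9  deafcbffc$adebefbd  d
   10  debefbddeafcbffc$a  a
   11  eafcbffc$adebefbdd  d
   12  ebefbddeafcbffc$ad  d
   13  efbddeafcbffc$adeb  b
   14  fbddeafcbffc$adebe  e
   15  fc$adebefbddeafcbf  f
   16  fcbffc$adebefbddea  a
   17  ffc$adebefbddeafcb  b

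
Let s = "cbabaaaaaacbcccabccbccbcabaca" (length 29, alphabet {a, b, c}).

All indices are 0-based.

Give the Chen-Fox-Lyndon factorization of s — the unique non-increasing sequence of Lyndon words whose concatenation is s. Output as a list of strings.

["c", "b", "ab", "aaaaaacbcccabccbccbcabac", "a"]

emit factor 1: 'c' (i=0, period=1)
emit factor 2: 'b' (i=1, period=1)
emit factor 3: 'ab' (i=2, period=2)
emit factor 4: 'aaaaaacbcccabccbccbcabac' (i=4, period=24)
emit factor 5: 'a' (i=28, period=1)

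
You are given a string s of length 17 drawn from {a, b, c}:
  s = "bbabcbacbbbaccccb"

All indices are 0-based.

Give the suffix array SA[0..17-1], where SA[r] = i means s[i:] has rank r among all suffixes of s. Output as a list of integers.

sorted suffixes:
  #0 SA[0]=2  'abcbacbbbaccccb'
  #1 SA[1]=6  'acbbbaccccb'
  #2 SA[2]=11  'accccb'
  #3 SA[3]=16  'b'
  #4 SA[4]=1  'babcbacbbbaccccb'
  #5 SA[5]=5  'bacbbbaccccb'
  #6 SA[6]=10  'baccccb'
  #7 SA[7]=0  'bbabcbacbbbaccccb'
  #8 SA[8]=9  'bbaccccb'
  #9 SA[9]=8  'bbbaccccb'
  #10 SA[10]=3  'bcbacbbbaccccb'
  #11 SA[11]=15  'cb'
  #12 SA[12]=4  'cbacbbbaccccb'
  #13 SA[13]=7  'cbbbaccccb'
  #14 SA[14]=14  'ccb'
  #15 SA[15]=13  'cccb'
  #16 SA[16]=12  'ccccb'

[2, 6, 11, 16, 1, 5, 10, 0, 9, 8, 3, 15, 4, 7, 14, 13, 12]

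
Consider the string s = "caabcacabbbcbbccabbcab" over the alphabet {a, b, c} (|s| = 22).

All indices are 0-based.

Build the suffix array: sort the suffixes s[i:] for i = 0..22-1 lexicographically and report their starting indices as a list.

sorted suffixes:
  #0 SA[0]=1  'aabcacabbbcbbccabbcab'
  #1 SA[1]=20  'ab'
  #2 SA[2]=7  'abbbcbbccabbcab'
  #3 SA[3]=16  'abbcab'
  #4 SA[4]=2  'abcacabbbcbbccabbcab'
  #5 SA[5]=5  'acabbbcbbccabbcab'
  #6 SA[6]=21  'b'
  #7 SA[7]=8  'bbbcbbccabbcab'
  #8 SA[8]=17  'bbcab'
  #9 SA[9]=9  'bbcbbccabbcab'
  #10 SA[10]=12  'bbccabbcab'
  #11 SA[11]=18  'bcab'
  #12 SA[12]=3  'bcacabbbcbbccabbcab'
  #13 SA[13]=10  'bcbbccabbcab'
  #14 SA[14]=13  'bccabbcab'
  #15 SA[15]=0  'caabcacabbbcbbccabbcab'
  #16 SA[16]=19  'cab'
  #17 SA[17]=6  'cabbbcbbccabbcab'
  #18 SA[18]=15  'cabbcab'
  #19 SA[19]=4  'cacabbbcbbccabbcab'
  #20 SA[20]=11  'cbbccabbcab'
  #21 SA[21]=14  'ccabbcab'

[1, 20, 7, 16, 2, 5, 21, 8, 17, 9, 12, 18, 3, 10, 13, 0, 19, 6, 15, 4, 11, 14]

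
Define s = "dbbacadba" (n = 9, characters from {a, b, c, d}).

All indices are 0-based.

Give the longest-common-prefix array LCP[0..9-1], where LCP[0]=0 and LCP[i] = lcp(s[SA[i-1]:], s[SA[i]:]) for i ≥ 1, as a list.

[0, 1, 1, 0, 2, 1, 0, 0, 2]

rank | idx | suffix
   0 |   8 | a
   1 |   3 | acadba
   2 |   5 | adba
   3 |   7 | ba
   4 |   2 | bacadba
   5 |   1 | bbacadba
   6 |   4 | cadba
   7 |   6 | dba
   8 |   0 | dbbacadba

SA = [8, 3, 5, 7, 2, 1, 4, 6, 0]
rank  pair      lcp
   1  s[8:],s[3:]  1  'a'
   2  s[3:],s[5:]  1  'a'
   3  s[5:],s[7:]  0  ''
   4  s[7:],s[2:]  2  'ba'
   5  s[2:],s[1:]  1  'b'
   6  s[1:],s[4:]  0  ''
   7  s[4:],s[6:]  0  ''
   8  s[6:],s[0:]  2  'db'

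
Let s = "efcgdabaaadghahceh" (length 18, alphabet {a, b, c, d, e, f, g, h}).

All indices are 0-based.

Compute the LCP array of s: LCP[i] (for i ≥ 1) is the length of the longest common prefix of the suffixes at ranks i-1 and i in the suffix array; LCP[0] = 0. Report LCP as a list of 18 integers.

sorted suffixes:
  #0 SA[0]=7  'aaadghahceh'
  #1 SA[1]=8  'aadghahceh'
  #2 SA[2]=5  'abaaadghahceh'
  #3 SA[3]=9  'adghahceh'
  #4 SA[4]=13  'ahceh'
  #5 SA[5]=6  'baaadghahceh'
  #6 SA[6]=15  'ceh'
  #7 SA[7]=2  'cgdabaaadghahceh'
  #8 SA[8]=4  'dabaaadghahceh'
  #9 SA[9]=10  'dghahceh'
  #10 SA[10]=0  'efcgdabaaadghahceh'
  #11 SA[11]=16  'eh'
  #12 SA[12]=1  'fcgdabaaadghahceh'
  #13 SA[13]=3  'gdabaaadghahceh'
  #14 SA[14]=11  'ghahceh'
  #15 SA[15]=17  'h'
  #16 SA[16]=12  'hahceh'
  #17 SA[17]=14  'hceh'

SA = [7, 8, 5, 9, 13, 6, 15, 2, 4, 10, 0, 16, 1, 3, 11, 17, 12, 14]
i: (SA[i-1],SA[i]) lcp shared
  1: (7,8) 2 'aa'
  2: (8,5) 1 'a'
  3: (5,9) 1 'a'
  4: (9,13) 1 'a'
  5: (13,6) 0 ''
  6: (6,15) 0 ''
  7: (15,2) 1 'c'
  8: (2,4) 0 ''
  9: (4,10) 1 'd'
  10: (10,0) 0 ''
  11: (0,16) 1 'e'
  12: (16,1) 0 ''
  13: (1,3) 0 ''
  14: (3,11) 1 'g'
  15: (11,17) 0 ''
  16: (17,12) 1 'h'
  17: (12,14) 1 'h'

[0, 2, 1, 1, 1, 0, 0, 1, 0, 1, 0, 1, 0, 0, 1, 0, 1, 1]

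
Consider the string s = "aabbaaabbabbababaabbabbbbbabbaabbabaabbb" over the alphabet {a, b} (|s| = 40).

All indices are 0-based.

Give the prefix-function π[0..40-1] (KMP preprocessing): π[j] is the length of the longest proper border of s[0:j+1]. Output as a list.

π[0] = 0
j=1 s[j]='a': π[1]=1 (border 'a')
j=2 s[j]='b': k: 1→0; π[2]=0 (border '')
j=3 s[j]='b': π[3]=0 (border '')
j=4 s[j]='a': π[4]=1 (border 'a')
j=5 s[j]='a': π[5]=2 (border 'aa')
j=6 s[j]='a': k: 2→1; π[6]=2 (border 'aa')
j=7 s[j]='b': π[7]=3 (border 'aab')
j=8 s[j]='b': π[8]=4 (border 'aabb')
j=9 s[j]='a': π[9]=5 (border 'aabba')
j=10 s[j]='b': k: 5→1→0; π[10]=0 (border '')
j=11 s[j]='b': π[11]=0 (border '')
j=12 s[j]='a': π[12]=1 (border 'a')
j=13 s[j]='b': k: 1→0; π[13]=0 (border '')
j=14 s[j]='a': π[14]=1 (border 'a')
j=15 s[j]='b': k: 1→0; π[15]=0 (border '')
j=16 s[j]='a': π[16]=1 (border 'a')
j=17 s[j]='a': π[17]=2 (border 'aa')
j=18 s[j]='b': π[18]=3 (border 'aab')
j=19 s[j]='b': π[19]=4 (border 'aabb')
j=20 s[j]='a': π[20]=5 (border 'aabba')
j=21 s[j]='b': k: 5→1→0; π[21]=0 (border '')
j=22 s[j]='b': π[22]=0 (border '')
j=23 s[j]='b': π[23]=0 (border '')
j=24 s[j]='b': π[24]=0 (border '')
j=25 s[j]='b': π[25]=0 (border '')
j=26 s[j]='a': π[26]=1 (border 'a')
j=27 s[j]='b': k: 1→0; π[27]=0 (border '')
j=28 s[j]='b': π[28]=0 (border '')
j=29 s[j]='a': π[29]=1 (border 'a')
j=30 s[j]='a': π[30]=2 (border 'aa')
j=31 s[j]='b': π[31]=3 (border 'aab')
j=32 s[j]='b': π[32]=4 (border 'aabb')
j=33 s[j]='a': π[33]=5 (border 'aabba')
j=34 s[j]='b': k: 5→1→0; π[34]=0 (border '')
j=35 s[j]='a': π[35]=1 (border 'a')
j=36 s[j]='a': π[36]=2 (border 'aa')
j=37 s[j]='b': π[37]=3 (border 'aab')
j=38 s[j]='b': π[38]=4 (border 'aabb')
j=39 s[j]='b': k: 4→0; π[39]=0 (border '')

[0, 1, 0, 0, 1, 2, 2, 3, 4, 5, 0, 0, 1, 0, 1, 0, 1, 2, 3, 4, 5, 0, 0, 0, 0, 0, 1, 0, 0, 1, 2, 3, 4, 5, 0, 1, 2, 3, 4, 0]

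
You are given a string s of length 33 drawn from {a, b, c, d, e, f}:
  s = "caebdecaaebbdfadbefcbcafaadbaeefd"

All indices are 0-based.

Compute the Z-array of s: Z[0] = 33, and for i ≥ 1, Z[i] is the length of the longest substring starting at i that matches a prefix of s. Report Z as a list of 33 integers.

Z[0]=33
i=1: outside box; Z[1]=0
i=2: outside box; Z[2]=0
i=3: outside box; Z[3]=0
i=4: outside box; Z[4]=0
i=5: outside box; Z[5]=0
i=6: outside box; Z[6]=2 scan→box=[6,8)
i=7: min(r-i=1, Z[1]=0)=0; Z[7]=0
i=8: outside box; Z[8]=0
i=9: outside box; Z[9]=0
i=10: outside box; Z[10]=0
i=11: outside box; Z[11]=0
i=12: outside box; Z[12]=0
i=13: outside box; Z[13]=0
i=14: outside box; Z[14]=0
i=15: outside box; Z[15]=0
i=16: outside box; Z[16]=0
i=17: outside box; Z[17]=0
i=18: outside box; Z[18]=0
i=19: outside box; Z[19]=1 scan→box=[19,20)
i=20: outside box; Z[20]=0
i=21: outside box; Z[21]=2 scan→box=[21,23)
i=22: min(r-i=1, Z[1]=0)=0; Z[22]=0
i=23: outside box; Z[23]=0
i=24: outside box; Z[24]=0
i=25: outside box; Z[25]=0
i=26: outside box; Z[26]=0
i=27: outside box; Z[27]=0
i=28: outside box; Z[28]=0
i=29: outside box; Z[29]=0
i=30: outside box; Z[30]=0
i=31: outside box; Z[31]=0
i=32: outside box; Z[32]=0

[33, 0, 0, 0, 0, 0, 2, 0, 0, 0, 0, 0, 0, 0, 0, 0, 0, 0, 0, 1, 0, 2, 0, 0, 0, 0, 0, 0, 0, 0, 0, 0, 0]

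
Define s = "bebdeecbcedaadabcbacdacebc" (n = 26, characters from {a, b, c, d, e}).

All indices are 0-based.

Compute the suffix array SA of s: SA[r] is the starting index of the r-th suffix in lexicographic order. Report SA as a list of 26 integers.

[11, 14, 18, 21, 12, 17, 24, 15, 7, 2, 0, 25, 16, 6, 19, 22, 8, 10, 13, 20, 3, 23, 1, 5, 9, 4]

rank | idx | suffix
   0 |  11 | aadabcbacdacebc
   1 |  14 | abcbacdacebc
   2 |  18 | acdacebc
   3 |  21 | acebc
   4 |  12 | adabcbacdacebc
   5 |  17 | bacdacebc
   6 |  24 | bc
   7 |  15 | bcbacdacebc
   8 |   7 | bcedaadabcbacdacebc
   9 |   2 | bdeecbcedaadabcbacdacebc
  10 |   0 | bebdeecbcedaadabcbacdacebc
  11 |  25 | c
  12 |  16 | cbacdacebc
  13 |   6 | cbcedaadabcbacdacebc
  14 |  19 | cdacebc
  15 |  22 | cebc
  16 |   8 | cedaadabcbacdacebc
  17 |  10 | daadabcbacdacebc
  18 |  13 | dabcbacdacebc
  19 |  20 | dacebc
  20 |   3 | deecbcedaadabcbacdacebc
  21 |  23 | ebc
  22 |   1 | ebdeecbcedaadabcbacdacebc
  23 |   5 | ecbcedaadabcbacdacebc
  24 |   9 | edaadabcbacdacebc
  25 |   4 | eecbcedaadabcbacdacebc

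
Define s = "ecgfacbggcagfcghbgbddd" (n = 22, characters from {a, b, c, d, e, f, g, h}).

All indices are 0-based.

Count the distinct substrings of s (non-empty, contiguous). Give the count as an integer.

235

sorted suffixes:
  #0 SA[0]=4  'acbggcagfcghbgbddd'
  #1 SA[1]=10  'agfcghbgbddd'
  #2 SA[2]=18  'bddd'
  #3 SA[3]=16  'bgbddd'
  #4 SA[4]=6  'bggcagfcghbgbddd'
  #5 SA[5]=9  'cagfcghbgbddd'
  #6 SA[6]=5  'cbggcagfcghbgbddd'
  #7 SA[7]=1  'cgfacbggcagfcghbgbddd'
  #8 SA[8]=13  'cghbgbddd'
  #9 SA[9]=21  'd'
  #10 SA[10]=20  'dd'
  #11 SA[11]=19  'ddd'
  #12 SA[12]=0  'ecgfacbggcagfcghbgbddd'
  #13 SA[13]=3  'facbggcagfcghbgbddd'
  #14 SA[14]=12  'fcghbgbddd'
  #15 SA[15]=17  'gbddd'
  #16 SA[16]=8  'gcagfcghbgbddd'
  #17 SA[17]=2  'gfacbggcagfcghbgbddd'
  #18 SA[18]=11  'gfcghbgbddd'
  #19 SA[19]=7  'ggcagfcghbgbddd'
  #20 SA[20]=14  'ghbgbddd'
  #21 SA[21]=15  'hbgbddd'

SA = [4, 10, 18, 16, 6, 9, 5, 1, 13, 21, 20, 19, 0, 3, 12, 17, 8, 2, 11, 7, 14, 15]
i: (SA[i-1],SA[i]) lcp shared
  1: (4,10) 1 'a'
  2: (10,18) 0 ''
  3: (18,16) 1 'b'
  4: (16,6) 2 'bg'
  5: (6,9) 0 ''
  6: (9,5) 1 'c'
  7: (5,1) 1 'c'
  8: (1,13) 2 'cg'
  9: (13,21) 0 ''
  10: (21,20) 1 'd'
  11: (20,19) 2 'dd'
  12: (19,0) 0 ''
  13: (0,3) 0 ''
  14: (3,12) 1 'f'
  15: (12,17) 0 ''
  16: (17,8) 1 'g'
  17: (8,2) 1 'g'
  18: (2,11) 2 'gf'
  19: (11,7) 1 'g'
  20: (7,14) 1 'g'
  21: (14,15) 0 ''

n(n+1)/2 = 22·23/2 = 253
Σ LCP = 0 + 1 + 0 + 1 + 2 + 0 + 1 + 1 + 2 + 0 + 1 + 2 + 0 + 0 + 1 + 0 + 1 + 1 + 2 + 1 + 1 + 0 = 18
distinct = 253 − 18 = 235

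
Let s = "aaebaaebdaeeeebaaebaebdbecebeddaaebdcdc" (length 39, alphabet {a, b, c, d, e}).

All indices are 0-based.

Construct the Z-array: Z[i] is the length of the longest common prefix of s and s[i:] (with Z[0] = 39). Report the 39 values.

[39, 1, 0, 0, 4, 1, 0, 0, 0, 1, 0, 0, 0, 0, 0, 5, 1, 0, 0, 1, 0, 0, 0, 0, 0, 0, 0, 0, 0, 0, 0, 4, 1, 0, 0, 0, 0, 0, 0]

Z[0]=39
i=1: fresh scan; Z[1]=1 scan→box=[1,2)
i=2: fresh scan; Z[2]=0
i=3: fresh scan; Z[3]=0
i=4: fresh scan; Z[4]=4 scan→box=[4,8)
i=5: min(r-i=3, Z[1]=1)=1; Z[5]=1
i=6: min(r-i=2, Z[2]=0)=0; Z[6]=0
i=7: min(r-i=1, Z[3]=0)=0; Z[7]=0
i=8: fresh scan; Z[8]=0
i=9: fresh scan; Z[9]=1 scan→box=[9,10)
i=10: fresh scan; Z[10]=0
i=11: fresh scan; Z[11]=0
i=12: fresh scan; Z[12]=0
i=13: fresh scan; Z[13]=0
i=14: fresh scan; Z[14]=0
i=15: fresh scan; Z[15]=5 scan→box=[15,20)
i=16: min(r-i=4, Z[1]=1)=1; Z[16]=1
i=17: min(r-i=3, Z[2]=0)=0; Z[17]=0
i=18: min(r-i=2, Z[3]=0)=0; Z[18]=0
i=19: min(r-i=1, Z[4]=4)=1; Z[19]=1
i=20: fresh scan; Z[20]=0
i=21: fresh scan; Z[21]=0
i=22: fresh scan; Z[22]=0
i=23: fresh scan; Z[23]=0
i=24: fresh scan; Z[24]=0
i=25: fresh scan; Z[25]=0
i=26: fresh scan; Z[26]=0
i=27: fresh scan; Z[27]=0
i=28: fresh scan; Z[28]=0
i=29: fresh scan; Z[29]=0
i=30: fresh scan; Z[30]=0
i=31: fresh scan; Z[31]=4 scan→box=[31,35)
i=32: min(r-i=3, Z[1]=1)=1; Z[32]=1
i=33: min(r-i=2, Z[2]=0)=0; Z[33]=0
i=34: min(r-i=1, Z[3]=0)=0; Z[34]=0
i=35: fresh scan; Z[35]=0
i=36: fresh scan; Z[36]=0
i=37: fresh scan; Z[37]=0
i=38: fresh scan; Z[38]=0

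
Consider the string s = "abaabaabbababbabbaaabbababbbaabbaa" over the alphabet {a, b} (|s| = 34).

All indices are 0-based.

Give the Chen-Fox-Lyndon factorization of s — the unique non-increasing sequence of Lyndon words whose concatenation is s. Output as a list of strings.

emit factor 1: 'ab' (i=0, period=2)
emit factor 2: 'aabaabbababbabb' (i=2, period=15)
emit factor 3: 'aaabbababbbaabb' (i=17, period=15)
emit factor 4: 'a' (i=32, period=1)
emit factor 5: 'a' (i=33, period=1)

["ab", "aabaabbababbabb", "aaabbababbbaabb", "a", "a"]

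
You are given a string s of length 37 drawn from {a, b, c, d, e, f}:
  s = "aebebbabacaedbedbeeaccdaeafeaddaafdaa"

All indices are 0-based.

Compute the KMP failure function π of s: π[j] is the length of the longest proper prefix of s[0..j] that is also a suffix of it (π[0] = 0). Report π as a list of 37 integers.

[0, 0, 0, 0, 0, 0, 1, 0, 1, 0, 1, 2, 0, 0, 0, 0, 0, 0, 0, 1, 0, 0, 0, 1, 2, 1, 0, 0, 1, 0, 0, 1, 1, 0, 0, 1, 1]

π[0] = 0
j=1 s[j]='e': π[1]=0 (border '')
j=2 s[j]='b': π[2]=0 (border '')
j=3 s[j]='e': π[3]=0 (border '')
j=4 s[j]='b': π[4]=0 (border '')
j=5 s[j]='b': π[5]=0 (border '')
j=6 s[j]='a': π[6]=1 (border 'a')
j=7 s[j]='b': k: 1→0; π[7]=0 (border '')
j=8 s[j]='a': π[8]=1 (border 'a')
j=9 s[j]='c': k: 1→0; π[9]=0 (border '')
j=10 s[j]='a': π[10]=1 (border 'a')
j=11 s[j]='e': π[11]=2 (border 'ae')
j=12 s[j]='d': k: 2→0; π[12]=0 (border '')
j=13 s[j]='b': π[13]=0 (border '')
j=14 s[j]='e': π[14]=0 (border '')
j=15 s[j]='d': π[15]=0 (border '')
j=16 s[j]='b': π[16]=0 (border '')
j=17 s[j]='e': π[17]=0 (border '')
j=18 s[j]='e': π[18]=0 (border '')
j=19 s[j]='a': π[19]=1 (border 'a')
j=20 s[j]='c': k: 1→0; π[20]=0 (border '')
j=21 s[j]='c': π[21]=0 (border '')
j=22 s[j]='d': π[22]=0 (border '')
j=23 s[j]='a': π[23]=1 (border 'a')
j=24 s[j]='e': π[24]=2 (border 'ae')
j=25 s[j]='a': k: 2→0; π[25]=1 (border 'a')
j=26 s[j]='f': k: 1→0; π[26]=0 (border '')
j=27 s[j]='e': π[27]=0 (border '')
j=28 s[j]='a': π[28]=1 (border 'a')
j=29 s[j]='d': k: 1→0; π[29]=0 (border '')
j=30 s[j]='d': π[30]=0 (border '')
j=31 s[j]='a': π[31]=1 (border 'a')
j=32 s[j]='a': k: 1→0; π[32]=1 (border 'a')
j=33 s[j]='f': k: 1→0; π[33]=0 (border '')
j=34 s[j]='d': π[34]=0 (border '')
j=35 s[j]='a': π[35]=1 (border 'a')
j=36 s[j]='a': k: 1→0; π[36]=1 (border 'a')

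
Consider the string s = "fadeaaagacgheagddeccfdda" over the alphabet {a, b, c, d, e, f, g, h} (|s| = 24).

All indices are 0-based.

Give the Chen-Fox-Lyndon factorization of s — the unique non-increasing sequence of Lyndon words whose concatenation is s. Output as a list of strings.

["f", "ade", "aaagacgheagddeccfdd", "a"]

emit factor 1: 'f' (i=0, period=1)
emit factor 2: 'ade' (i=1, period=3)
emit factor 3: 'aaagacgheagddeccfdd' (i=4, period=19)
emit factor 4: 'a' (i=23, period=1)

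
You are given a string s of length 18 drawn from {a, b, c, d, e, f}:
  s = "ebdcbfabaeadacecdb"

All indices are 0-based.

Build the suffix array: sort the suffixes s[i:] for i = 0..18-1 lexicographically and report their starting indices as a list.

[6, 12, 10, 8, 17, 7, 1, 4, 3, 15, 13, 11, 16, 2, 9, 0, 14, 5]

sorted suffixes:
  #0 SA[0]=6  'abaeadacecdb'
  #1 SA[1]=12  'acecdb'
  #2 SA[2]=10  'adacecdb'
  #3 SA[3]=8  'aeadacecdb'
  #4 SA[4]=17  'b'
  #5 SA[5]=7  'baeadacecdb'
  #6 SA[6]=1  'bdcbfabaeadacecdb'
  #7 SA[7]=4  'bfabaeadacecdb'
  #8 SA[8]=3  'cbfabaeadacecdb'
  #9 SA[9]=15  'cdb'
  #10 SA[10]=13  'cecdb'
  #11 SA[11]=11  'dacecdb'
  #12 SA[12]=16  'db'
  #13 SA[13]=2  'dcbfabaeadacecdb'
  #14 SA[14]=9  'eadacecdb'
  #15 SA[15]=0  'ebdcbfabaeadacecdb'
  #16 SA[16]=14  'ecdb'
  #17 SA[17]=5  'fabaeadacecdb'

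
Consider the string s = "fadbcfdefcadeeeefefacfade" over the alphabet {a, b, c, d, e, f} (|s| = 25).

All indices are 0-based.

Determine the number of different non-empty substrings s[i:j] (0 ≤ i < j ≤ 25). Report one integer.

rank→(start, suffix):
  0 → (19, 'acfade')
  1 → (1, 'adbcfdefcadeeeefefacfade')
  2 → (22, 'ade')
  3 → (10, 'adeeeefefacfade')
  4 → (3, 'bcfdefcadeeeefefacfade')
  5 → (9, 'cadeeeefefacfade')
  6 → (20, 'cfade')
  7 → (4, 'cfdefcadeeeefefacfade')
  8 → (2, 'dbcfdefcadeeeefefacfade')
  9 → (23, 'de')
  10 → (11, 'deeeefefacfade')
  11 → (6, 'defcadeeeefefacfade')
  12 → (24, 'e')
  13 → (12, 'eeeefefacfade')
  14 → (13, 'eeefefacfade')
  15 → (14, 'eefefacfade')
  16 → (17, 'efacfade')
  17 → (7, 'efcadeeeefefacfade')
  18 → (15, 'efefacfade')
  19 → (18, 'facfade')
  20 → (0, 'fadbcfdefcadeeeefefacfade')
  21 → (21, 'fade')
  22 → (8, 'fcadeeeefefacfade')
  23 → (5, 'fdefcadeeeefefacfade')
  24 → (16, 'fefacfade')

SA = [19, 1, 22, 10, 3, 9, 20, 4, 2, 23, 11, 6, 24, 12, 13, 14, 17, 7, 15, 18, 0, 21, 8, 5, 16]
rank  pair      lcp
   1  s[19:],s[1:]  1  'a'
   2  s[1:],s[22:]  2  'ad'
   3  s[22:],s[10:]  3  'ade'
   4  s[10:],s[3:]  0  ''
   5  s[3:],s[9:]  0  ''
   6  s[9:],s[20:]  1  'c'
   7  s[20:],s[4:]  2  'cf'
   8  s[4:],s[2:]  0  ''
   9  s[2:],s[23:]  1  'd'
  10  s[23:],s[11:]  2  'de'
  11  s[11:],s[6:]  2  'de'
  12  s[6:],s[24:]  0  ''
  13  s[24:],s[12:]  1  'e'
  14  s[12:],s[13:]  3  'eee'
  15  s[13:],s[14:]  2  'ee'
  16  s[14:],s[17:]  1  'e'
  17  s[17:],s[7:]  2  'ef'
  18  s[7:],s[15:]  2  'ef'
  19  s[15:],s[18:]  0  ''
  20  s[18:],s[0:]  2  'fa'
  21  s[0:],s[21:]  3  'fad'
  22  s[21:],s[8:]  1  'f'
  23  s[8:],s[5:]  1  'f'
  24  s[5:],s[16:]  1  'f'

n(n+1)/2 = 25·26/2 = 325
Σ LCP = 0 + 1 + 2 + 3 + 0 + 0 + 1 + 2 + 0 + 1 + 2 + 2 + 0 + 1 + 3 + 2 + 1 + 2 + 2 + 0 + 2 + 3 + 1 + 1 + 1 = 33
distinct = 325 − 33 = 292

292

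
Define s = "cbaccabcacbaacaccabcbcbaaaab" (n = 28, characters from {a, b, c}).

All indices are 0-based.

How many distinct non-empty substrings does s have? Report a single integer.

sorted suffixes:
  #0 SA[0]=23  'aaaab'
  #1 SA[1]=24  'aaab'
  #2 SA[2]=25  'aab'
  #3 SA[3]=11  'aacaccabcbcbaaaab'
  #4 SA[4]=26  'ab'
  #5 SA[5]=5  'abcacbaacaccabcbcbaaaab'
  #6 SA[6]=17  'abcbcbaaaab'
  #7 SA[7]=12  'acaccabcbcbaaaab'
  #8 SA[8]=8  'acbaacaccabcbcbaaaab'
  #9 SA[9]=2  'accabcacbaacaccabcbcbaaaab'
  #10 SA[10]=14  'accabcbcbaaaab'
  #11 SA[11]=27  'b'
  #12 SA[12]=22  'baaaab'
  #13 SA[13]=10  'baacaccabcbcbaaaab'
  #14 SA[14]=1  'baccabcacbaacaccabcbcbaaaab'
  #15 SA[15]=6  'bcacbaacaccabcbcbaaaab'
  #16 SA[16]=20  'bcbaaaab'
  #17 SA[17]=18  'bcbcbaaaab'
  #18 SA[18]=4  'cabcacbaacaccabcbcbaaaab'
  #19 SA[19]=16  'cabcbcbaaaab'
  #20 SA[20]=7  'cacbaacaccabcbcbaaaab'
  #21 SA[21]=13  'caccabcbcbaaaab'
  #22 SA[22]=21  'cbaaaab'
  #23 SA[23]=9  'cbaacaccabcbcbaaaab'
  #24 SA[24]=0  'cbaccabcacbaacaccabcbcbaaaab'
  #25 SA[25]=19  'cbcbaaaab'
  #26 SA[26]=3  'ccabcacbaacaccabcbcbaaaab'
  #27 SA[27]=15  'ccabcbcbaaaab'

SA = [23, 24, 25, 11, 26, 5, 17, 12, 8, 2, 14, 27, 22, 10, 1, 6, 20, 18, 4, 16, 7, 13, 21, 9, 0, 19, 3, 15]
i: (SA[i-1],SA[i]) lcp shared
  1: (23,24) 3 'aaa'
  2: (24,25) 2 'aa'
  3: (25,11) 2 'aa'
  4: (11,26) 1 'a'
  5: (26,5) 2 'ab'
  6: (5,17) 3 'abc'
  7: (17,12) 1 'a'
  8: (12,8) 2 'ac'
  9: (8,2) 2 'ac'
  10: (2,14) 6 'accabc'
  11: (14,27) 0 ''
  12: (27,22) 1 'b'
  13: (22,10) 3 'baa'
  14: (10,1) 2 'ba'
  15: (1,6) 1 'b'
  16: (6,20) 2 'bc'
  17: (20,18) 3 'bcb'
  18: (18,4) 0 ''
  19: (4,16) 4 'cabc'
  20: (16,7) 2 'ca'
  21: (7,13) 3 'cac'
  22: (13,21) 1 'c'
  23: (21,9) 4 'cbaa'
  24: (9,0) 3 'cba'
  25: (0,19) 2 'cb'
  26: (19,3) 1 'c'
  27: (3,15) 5 'ccabc'

n(n+1)/2 = 28·29/2 = 406
Σ LCP = 0 + 3 + 2 + 2 + 1 + 2 + 3 + 1 + 2 + 2 + 6 + 0 + 1 + 3 + 2 + 1 + 2 + 3 + 0 + 4 + 2 + 3 + 1 + 4 + 3 + 2 + 1 + 5 = 61
distinct = 406 − 61 = 345

345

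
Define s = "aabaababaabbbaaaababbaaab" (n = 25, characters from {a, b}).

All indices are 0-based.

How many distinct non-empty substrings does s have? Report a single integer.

256

sorted suffixes:
  #0 SA[0]=13  'aaaababbaaab'
  #1 SA[1]=21  'aaab'
  #2 SA[2]=14  'aaababbaaab'
  #3 SA[3]=22  'aab'
  #4 SA[4]=0  'aabaababaabbbaaaababbaaab'
  #5 SA[5]=3  'aababaabbbaaaababbaaab'
  #6 SA[6]=15  'aababbaaab'
  #7 SA[7]=8  'aabbbaaaababbaaab'
  #8 SA[8]=23  'ab'
  #9 SA[9]=1  'abaababaabbbaaaababbaaab'
  #10 SA[10]=6  'abaabbbaaaababbaaab'
  #11 SA[11]=4  'ababaabbbaaaababbaaab'
  #12 SA[12]=16  'ababbaaab'
  #13 SA[13]=18  'abbaaab'
  #14 SA[14]=9  'abbbaaaababbaaab'
  #15 SA[15]=24  'b'
  #16 SA[16]=12  'baaaababbaaab'
  #17 SA[17]=20  'baaab'
  #18 SA[18]=2  'baababaabbbaaaababbaaab'
  #19 SA[19]=7  'baabbbaaaababbaaab'
  #20 SA[20]=5  'babaabbbaaaababbaaab'
  #21 SA[21]=17  'babbaaab'
  #22 SA[22]=11  'bbaaaababbaaab'
  #23 SA[23]=19  'bbaaab'
  #24 SA[24]=10  'bbbaaaababbaaab'

SA = [13, 21, 14, 22, 0, 3, 15, 8, 23, 1, 6, 4, 16, 18, 9, 24, 12, 20, 2, 7, 5, 17, 11, 19, 10]
rank  pair      lcp
   1  s[13:],s[21:]  3  'aaa'
   2  s[21:],s[14:]  4  'aaab'
   3  s[14:],s[22:]  2  'aa'
   4  s[22:],s[0:]  3  'aab'
   5  s[0:],s[3:]  4  'aaba'
   6  s[3:],s[15:]  5  'aabab'
   7  s[15:],s[8:]  3  'aab'
   8  s[8:],s[23:]  1  'a'
   9  s[23:],s[1:]  2  'ab'
  10  s[1:],s[6:]  5  'abaab'
  11  s[6:],s[4:]  3  'aba'
  12  s[4:],s[16:]  4  'abab'
  13  s[16:],s[18:]  2  'ab'
  14  s[18:],s[9:]  3  'abb'
  15  s[9:],s[24:]  0  ''
  16  s[24:],s[12:]  1  'b'
  17  s[12:],s[20:]  4  'baaa'
  18  s[20:],s[2:]  3  'baa'
  19  s[2:],s[7:]  4  'baab'
  20  s[7:],s[5:]  2  'ba'
  21  s[5:],s[17:]  3  'bab'
  22  s[17:],s[11:]  1  'b'
  23  s[11:],s[19:]  5  'bbaaa'
  24  s[19:],s[10:]  2  'bb'

n(n+1)/2 = 25·26/2 = 325
Σ LCP = 0 + 3 + 4 + 2 + 3 + 4 + 5 + 3 + 1 + 2 + 5 + 3 + 4 + 2 + 3 + 0 + 1 + 4 + 3 + 4 + 2 + 3 + 1 + 5 + 2 = 69
distinct = 325 − 69 = 256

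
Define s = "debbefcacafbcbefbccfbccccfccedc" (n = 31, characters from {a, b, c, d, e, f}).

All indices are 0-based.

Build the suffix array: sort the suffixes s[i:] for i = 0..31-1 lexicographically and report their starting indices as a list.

[7, 9, 2, 11, 20, 16, 13, 3, 30, 6, 8, 12, 21, 22, 26, 17, 23, 27, 18, 24, 29, 0, 1, 28, 14, 4, 10, 19, 15, 5, 25]

rank→(start, suffix):
  0 → (7, 'acafbcbefbccfbccccfccedc')
  1 → (9, 'afbcbefbccfbccccfccedc')
  2 → (2, 'bbefcacafbcbefbccfbccccfccedc')
  3 → (11, 'bcbefbccfbccccfccedc')
  4 → (20, 'bccccfccedc')
  5 → (16, 'bccfbccccfccedc')
  6 → (13, 'befbccfbccccfccedc')
  7 → (3, 'befcacafbcbefbccfbccccfccedc')
  8 → (30, 'c')
  9 → (6, 'cacafbcbefbccfbccccfccedc')
  10 → (8, 'cafbcbefbccfbccccfccedc')
  11 → (12, 'cbefbccfbccccfccedc')
  12 → (21, 'ccccfccedc')
  13 → (22, 'cccfccedc')
  14 → (26, 'ccedc')
  15 → (17, 'ccfbccccfccedc')
  16 → (23, 'ccfccedc')
  17 → (27, 'cedc')
  18 → (18, 'cfbccccfccedc')
  19 → (24, 'cfccedc')
  20 → (29, 'dc')
  21 → (0, 'debbefcacafbcbefbccfbccccfccedc')
  22 → (1, 'ebbefcacafbcbefbccfbccccfccedc')
  23 → (28, 'edc')
  24 → (14, 'efbccfbccccfccedc')
  25 → (4, 'efcacafbcbefbccfbccccfccedc')
  26 → (10, 'fbcbefbccfbccccfccedc')
  27 → (19, 'fbccccfccedc')
  28 → (15, 'fbccfbccccfccedc')
  29 → (5, 'fcacafbcbefbccfbccccfccedc')
  30 → (25, 'fccedc')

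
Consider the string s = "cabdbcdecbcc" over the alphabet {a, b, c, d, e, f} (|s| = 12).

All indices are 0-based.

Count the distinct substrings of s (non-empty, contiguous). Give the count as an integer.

70

rank→(start, suffix):
  0 → (1, 'abdbcdecbcc')
  1 → (9, 'bcc')
  2 → (4, 'bcdecbcc')
  3 → (2, 'bdbcdecbcc')
  4 → (11, 'c')
  5 → (0, 'cabdbcdecbcc')
  6 → (8, 'cbcc')
  7 → (10, 'cc')
  8 → (5, 'cdecbcc')
  9 → (3, 'dbcdecbcc')
  10 → (6, 'decbcc')
  11 → (7, 'ecbcc')

SA = [1, 9, 4, 2, 11, 0, 8, 10, 5, 3, 6, 7]
[i] adj suffixes → lcp
  [1] 1/9 → 0 ('')
  [2] 9/4 → 2 ('bc')
  [3] 4/2 → 1 ('b')
  [4] 2/11 → 0 ('')
  [5] 11/0 → 1 ('c')
  [6] 0/8 → 1 ('c')
  [7] 8/10 → 1 ('c')
  [8] 10/5 → 1 ('c')
  [9] 5/3 → 0 ('')
  [10] 3/6 → 1 ('d')
  [11] 6/7 → 0 ('')

n(n+1)/2 = 12·13/2 = 78
Σ LCP = 0 + 0 + 2 + 1 + 0 + 1 + 1 + 1 + 1 + 0 + 1 + 0 = 8
distinct = 78 − 8 = 70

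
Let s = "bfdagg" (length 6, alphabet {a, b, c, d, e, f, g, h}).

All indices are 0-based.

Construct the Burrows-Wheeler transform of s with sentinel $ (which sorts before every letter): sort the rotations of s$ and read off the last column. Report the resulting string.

gd$fbga

rank  rotation last
    0  $bfdagg  g
    1  agg$bfd  d
    2  bfdagg$  $
    3  dagg$bf  f
    4  fdagg$b  b
    5  g$bfdag  g
    6  gg$bfda  a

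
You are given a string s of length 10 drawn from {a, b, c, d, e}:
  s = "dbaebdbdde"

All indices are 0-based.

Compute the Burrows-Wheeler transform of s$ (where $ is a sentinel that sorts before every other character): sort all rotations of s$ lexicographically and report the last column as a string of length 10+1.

rank  rotation     last
    0  $dbaebdbdde  e
    1  aebdbdde$db  b
    2  baebdbdde$d  d
    3  bdbdde$dbae  e
    4  bdde$dbaebd  d
    5  dbaebdbdde$  $
    6  dbdde$dbaeb  b
    7  dde$dbaebdb  b
    8  de$dbaebdbd  d
    9  e$dbaebdbdd  d
   10  ebdbdde$dba  a

ebded$bbdda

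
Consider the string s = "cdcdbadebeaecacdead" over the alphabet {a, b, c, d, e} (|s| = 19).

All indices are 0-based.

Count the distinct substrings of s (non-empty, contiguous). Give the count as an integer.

171

rank | idx | suffix
   0 |  13 | acdead
   1 |  17 | ad
   2 |   5 | adebeaecacdead
   3 |  10 | aecacdead
   4 |   4 | badebeaecacdead
   5 |   8 | beaecacdead
   6 |  12 | cacdead
   7 |   2 | cdbadebeaecacdead
   8 |   0 | cdcdbadebeaecacdead
   9 |  14 | cdead
  10 |  18 | d
  11 |   3 | dbadebeaecacdead
  12 |   1 | dcdbadebeaecacdead
  13 |  15 | dead
  14 |   6 | debeaecacdead
  15 |  16 | ead
  16 |   9 | eaecacdead
  17 |   7 | ebeaecacdead
  18 |  11 | ecacdead

SA = [13, 17, 5, 10, 4, 8, 12, 2, 0, 14, 18, 3, 1, 15, 6, 16, 9, 7, 11]
[i] adj suffixes → lcp
  [1] 13/17 → 1 ('a')
  [2] 17/5 → 2 ('ad')
  [3] 5/10 → 1 ('a')
  [4] 10/4 → 0 ('')
  [5] 4/8 → 1 ('b')
  [6] 8/12 → 0 ('')
  [7] 12/2 → 1 ('c')
  [8] 2/0 → 2 ('cd')
  [9] 0/14 → 2 ('cd')
  [10] 14/18 → 0 ('')
  [11] 18/3 → 1 ('d')
  [12] 3/1 → 1 ('d')
  [13] 1/15 → 1 ('d')
  [14] 15/6 → 2 ('de')
  [15] 6/16 → 0 ('')
  [16] 16/9 → 2 ('ea')
  [17] 9/7 → 1 ('e')
  [18] 7/11 → 1 ('e')

n(n+1)/2 = 19·20/2 = 190
Σ LCP = 0 + 1 + 2 + 1 + 0 + 1 + 0 + 1 + 2 + 2 + 0 + 1 + 1 + 1 + 2 + 0 + 2 + 1 + 1 = 19
distinct = 190 − 19 = 171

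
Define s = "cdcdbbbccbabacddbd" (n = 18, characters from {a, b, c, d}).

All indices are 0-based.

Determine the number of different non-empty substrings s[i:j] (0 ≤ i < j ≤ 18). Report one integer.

152

sorted suffixes:
  #0 SA[0]=10  'abacddbd'
  #1 SA[1]=12  'acddbd'
  #2 SA[2]=9  'babacddbd'
  #3 SA[3]=11  'bacddbd'
  #4 SA[4]=4  'bbbccbabacddbd'
  #5 SA[5]=5  'bbccbabacddbd'
  #6 SA[6]=6  'bccbabacddbd'
  #7 SA[7]=16  'bd'
  #8 SA[8]=8  'cbabacddbd'
  #9 SA[9]=7  'ccbabacddbd'
  #10 SA[10]=2  'cdbbbccbabacddbd'
  #11 SA[11]=0  'cdcdbbbccbabacddbd'
  #12 SA[12]=13  'cddbd'
  #13 SA[13]=17  'd'
  #14 SA[14]=3  'dbbbccbabacddbd'
  #15 SA[15]=15  'dbd'
  #16 SA[16]=1  'dcdbbbccbabacddbd'
  #17 SA[17]=14  'ddbd'

SA = [10, 12, 9, 11, 4, 5, 6, 16, 8, 7, 2, 0, 13, 17, 3, 15, 1, 14]
i: (SA[i-1],SA[i]) lcp shared
  1: (10,12) 1 'a'
  2: (12,9) 0 ''
  3: (9,11) 2 'ba'
  4: (11,4) 1 'b'
  5: (4,5) 2 'bb'
  6: (5,6) 1 'b'
  7: (6,16) 1 'b'
  8: (16,8) 0 ''
  9: (8,7) 1 'c'
  10: (7,2) 1 'c'
  11: (2,0) 2 'cd'
  12: (0,13) 2 'cd'
  13: (13,17) 0 ''
  14: (17,3) 1 'd'
  15: (3,15) 2 'db'
  16: (15,1) 1 'd'
  17: (1,14) 1 'd'

n(n+1)/2 = 18·19/2 = 171
Σ LCP = 0 + 1 + 0 + 2 + 1 + 2 + 1 + 1 + 0 + 1 + 1 + 2 + 2 + 0 + 1 + 2 + 1 + 1 = 19
distinct = 171 − 19 = 152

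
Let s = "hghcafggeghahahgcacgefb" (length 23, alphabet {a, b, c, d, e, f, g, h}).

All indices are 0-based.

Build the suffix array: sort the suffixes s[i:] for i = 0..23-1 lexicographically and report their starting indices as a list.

rank→(start, suffix):
  0 → (17, 'acgefb')
  1 → (4, 'afggeghahahgcacgefb')
  2 → (11, 'ahahgcacgefb')
  3 → (13, 'ahgcacgefb')
  4 → (22, 'b')
  5 → (16, 'cacgefb')
  6 → (3, 'cafggeghahahgcacgefb')
  7 → (18, 'cgefb')
  8 → (20, 'efb')
  9 → (8, 'eghahahgcacgefb')
  10 → (21, 'fb')
  11 → (5, 'fggeghahahgcacgefb')
  12 → (15, 'gcacgefb')
  13 → (19, 'gefb')
  14 → (7, 'geghahahgcacgefb')
  15 → (6, 'ggeghahahgcacgefb')
  16 → (9, 'ghahahgcacgefb')
  17 → (1, 'ghcafggeghahahgcacgefb')
  18 → (10, 'hahahgcacgefb')
  19 → (12, 'hahgcacgefb')
  20 → (2, 'hcafggeghahahgcacgefb')
  21 → (14, 'hgcacgefb')
  22 → (0, 'hghcafggeghahahgcacgefb')

[17, 4, 11, 13, 22, 16, 3, 18, 20, 8, 21, 5, 15, 19, 7, 6, 9, 1, 10, 12, 2, 14, 0]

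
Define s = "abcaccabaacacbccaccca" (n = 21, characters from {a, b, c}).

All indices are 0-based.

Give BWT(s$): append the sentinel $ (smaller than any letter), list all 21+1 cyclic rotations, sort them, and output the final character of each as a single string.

rank  rotation                last
    0  $abcaccabaacacbccaccca  a
    1  a$abcaccabaacacbccaccc  c
    2  aacacbccaccca$abcaccab  b
    3  abaacacbccaccca$abcacc  c
    4  abcaccabaacacbccaccca$  $
    5  acacbccaccca$abcaccaba  a
    6  acbccaccca$abcaccabaac  c
    7  accabaacacbccaccca$abc  c
    8  accca$abcaccabaacacbcc  c
    9  baacacbccaccca$abcacca  a
   10  bcaccabaacacbccaccca$a  a
   11  bccaccca$abcaccabaacac  c
   12  ca$abcaccabaacacbccacc  c
   13  cabaacacbccaccca$abcac  c
   14  cacbccaccca$abcaccabaa  a
   15  caccabaacacbccaccca$ab  b
   16  caccca$abcaccabaacacbc  c
   17  cbccaccca$abcaccabaaca  a
   18  cca$abcaccabaacacbccac  c
   19  ccabaacacbccaccca$abca  a
   20  ccaccca$abcaccabaacacb  b
   21  ccca$abcaccabaacacbcca  a

acbc$acccaacccabcacaba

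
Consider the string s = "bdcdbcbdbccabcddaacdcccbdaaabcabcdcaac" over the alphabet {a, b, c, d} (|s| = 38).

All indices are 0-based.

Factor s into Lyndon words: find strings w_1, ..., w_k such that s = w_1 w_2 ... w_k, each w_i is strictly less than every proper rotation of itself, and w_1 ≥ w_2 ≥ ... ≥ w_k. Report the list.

["bdcd", "bcbdbcc", "abcdd", "aacdcccbd", "aaabcabcdcaac"]

emit factor 1: 'bdcd' (i=0, period=4)
emit factor 2: 'bcbdbcc' (i=4, period=7)
emit factor 3: 'abcdd' (i=11, period=5)
emit factor 4: 'aacdcccbd' (i=16, period=9)
emit factor 5: 'aaabcabcdcaac' (i=25, period=13)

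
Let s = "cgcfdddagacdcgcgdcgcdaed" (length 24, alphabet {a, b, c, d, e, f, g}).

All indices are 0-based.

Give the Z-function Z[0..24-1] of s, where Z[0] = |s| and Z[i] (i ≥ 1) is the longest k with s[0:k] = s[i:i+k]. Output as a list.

[24, 0, 1, 0, 0, 0, 0, 0, 0, 0, 1, 0, 3, 0, 2, 0, 0, 3, 0, 1, 0, 0, 0, 0]

Z[0]=24
i=1: fresh scan; Z[1]=0
i=2: fresh scan; Z[2]=1 extend→box=[2,3)
i=3: fresh scan; Z[3]=0
i=4: fresh scan; Z[4]=0
i=5: fresh scan; Z[5]=0
i=6: fresh scan; Z[6]=0
i=7: fresh scan; Z[7]=0
i=8: fresh scan; Z[8]=0
i=9: fresh scan; Z[9]=0
i=10: fresh scan; Z[10]=1 extend→box=[10,11)
i=11: fresh scan; Z[11]=0
i=12: fresh scan; Z[12]=3 extend→box=[12,15)
i=13: min(r-i=2, Z[1]=0)=0; Z[13]=0
i=14: min(r-i=1, Z[2]=1)=1; Z[14]=2 extend→box=[14,16)
i=15: min(r-i=1, Z[1]=0)=0; Z[15]=0
i=16: fresh scan; Z[16]=0
i=17: fresh scan; Z[17]=3 extend→box=[17,20)
i=18: min(r-i=2, Z[1]=0)=0; Z[18]=0
i=19: min(r-i=1, Z[2]=1)=1; Z[19]=1
i=20: fresh scan; Z[20]=0
i=21: fresh scan; Z[21]=0
i=22: fresh scan; Z[22]=0
i=23: fresh scan; Z[23]=0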